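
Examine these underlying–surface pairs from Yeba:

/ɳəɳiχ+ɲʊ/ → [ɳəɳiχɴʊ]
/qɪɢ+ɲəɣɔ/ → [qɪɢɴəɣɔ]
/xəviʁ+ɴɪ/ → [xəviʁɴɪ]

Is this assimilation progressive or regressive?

Comparing underlying and surface forms, /ɲ/ → [ɴ] is the alternation; the neighbouring /χ/ is constant.
The change palatal → uvular matches the place of the preceding /χ/, identifying this as place assimilation.
Checking the remaining alternation: /ɲ/ → [ɴ] after /ɢ/ (palatal → uvular, matching uvular) — only place changes, and always toward the preceding segment.
Nothing changes in [xəviʁɴɪ]: there the adjacent consonants already agree in place (/ɴ/ and /ʁ/ are both uvular), so this form is consistent with the same rule.
Since the segment that changes follows the conditioning segment, the assimilation is progressive.

progressive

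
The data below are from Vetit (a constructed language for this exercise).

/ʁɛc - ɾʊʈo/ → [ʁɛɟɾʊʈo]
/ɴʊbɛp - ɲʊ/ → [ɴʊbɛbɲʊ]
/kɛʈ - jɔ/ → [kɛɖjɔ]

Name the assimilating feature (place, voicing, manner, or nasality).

voicing

Comparing underlying and surface forms, /c/ → [ɟ] is the alternation; the neighbouring /ɾ/ is constant.
The change voiceless → voiced matches the voicing of the following /ɾ/, identifying this as voicing assimilation.
The other alternating forms pattern the same way: /p/ → [b] before /ɲ/ (voiceless → voiced, matching voiced); /ʈ/ → [ɖ] before /j/ (voiceless → voiced, matching voiced) — only voicing changes, and always toward the following segment.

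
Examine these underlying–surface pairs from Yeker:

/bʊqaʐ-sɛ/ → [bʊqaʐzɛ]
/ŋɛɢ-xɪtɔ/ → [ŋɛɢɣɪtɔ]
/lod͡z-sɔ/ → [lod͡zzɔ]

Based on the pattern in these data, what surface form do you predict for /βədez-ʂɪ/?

[βədezʐɪ]

The data show progressive voicing assimilation: /s/ → [z] after /ʐ/; /x/ → [ɣ] after /ɢ/; /s/ → [z] after /d͡z/. In each pair only voicing changes, matching the preceding consonant, while place and manner stay constant.
/ʂ/ is a voiceless retroflex fricative. The preceding trigger /z/ is voiced, so /ʂ/ must become voiced as well.
The voiced retroflex fricative is [ʐ], so /ʂ/ → [ʐ].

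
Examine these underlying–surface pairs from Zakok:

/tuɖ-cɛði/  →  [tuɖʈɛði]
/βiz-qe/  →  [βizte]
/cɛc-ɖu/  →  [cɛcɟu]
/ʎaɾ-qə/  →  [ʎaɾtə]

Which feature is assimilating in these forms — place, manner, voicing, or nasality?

Comparing underlying and surface forms, /c/ → [ʈ] is the alternation; the neighbouring /ɖ/ is constant.
The change palatal → retroflex matches the place of the preceding /ɖ/, identifying this as place assimilation.
The other alternating forms pattern the same way: /q/ → [t] after /z/ (uvular → alveolar, matching alveolar); /ɖ/ → [ɟ] after /c/ (retroflex → palatal, matching palatal); /q/ → [t] after /ɾ/ (uvular → alveolar, matching alveolar) — only place changes, and always toward the preceding segment.

place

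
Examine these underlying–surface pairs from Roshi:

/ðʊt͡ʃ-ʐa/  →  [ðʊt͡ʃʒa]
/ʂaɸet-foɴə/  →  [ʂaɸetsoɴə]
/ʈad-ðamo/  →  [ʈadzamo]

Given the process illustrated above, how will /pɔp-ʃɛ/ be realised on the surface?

The data show progressive place assimilation: /ʐ/ → [ʒ] after /t͡ʃ/; /f/ → [s] after /t/; /ð/ → [z] after /d/. In each pair only place changes, matching the preceding consonant, while manner and voice stay constant.
/ʃ/ is a voiceless postalveolar fricative. The preceding trigger /p/ is bilabial, so /ʃ/ must become bilabial as well.
A voiceless bilabial fricative is [ɸ], so the surface segment is [ɸ].

[pɔpɸɛ]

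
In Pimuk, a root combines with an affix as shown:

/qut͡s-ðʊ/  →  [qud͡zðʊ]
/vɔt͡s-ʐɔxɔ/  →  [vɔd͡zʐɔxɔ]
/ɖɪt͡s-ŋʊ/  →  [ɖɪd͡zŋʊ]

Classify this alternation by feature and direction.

regressive voicing assimilation

Comparing underlying and surface forms, /t͡s/ → [d͡z] is the alternation; the neighbouring /ð/ is constant.
/t͡s/ is voiceless while /ð/ is voiced; the output [d͡z] is voiced, matching the trigger — so the feature that spreads is voicing.
Place and manner are unchanged, so the assimilation is partial, not total.
The same holds elsewhere in the data: /t͡s/ → [d͡z] before /ʐ/ (voiceless → voiced, matching voiced); /t͡s/ → [d͡z] before /ŋ/ (voiceless → voiced, matching voiced) — only voicing changes, and always toward the following segment.
Since the segment that changes precedes the conditioning segment, the assimilation is regressive.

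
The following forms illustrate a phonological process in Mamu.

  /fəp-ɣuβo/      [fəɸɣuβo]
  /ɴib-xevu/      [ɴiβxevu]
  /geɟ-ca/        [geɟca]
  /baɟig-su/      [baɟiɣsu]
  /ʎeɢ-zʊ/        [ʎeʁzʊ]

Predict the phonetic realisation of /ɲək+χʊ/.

The data show regressive manner assimilation: /p/ → [ɸ] before /ɣ/; /b/ → [β] before /x/; /g/ → [ɣ] before /s/; /ɢ/ → [ʁ] before /z/. In each pair only manner changes, matching the following consonant, while place and voice stay constant.
No alternation appears in [geɟca]: there the adjacent consonants already agree in manner (/ɟ/ and /c/ are both stops), so this form is consistent with the same rule.
/k/ is a voiceless velar stop. The following trigger /χ/ is a fricative, so /k/ must become a fricative as well.
The voiceless velar fricative is [x], so /k/ → [x].

[ɲəxχʊ]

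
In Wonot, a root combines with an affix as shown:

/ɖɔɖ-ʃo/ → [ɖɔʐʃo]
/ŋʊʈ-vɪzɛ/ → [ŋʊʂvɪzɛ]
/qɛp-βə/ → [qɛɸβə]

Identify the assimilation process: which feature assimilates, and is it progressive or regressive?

Underlying /ɖ/ is realised as [ʐ] next to /ʃ/; /ʃ/ itself does not change.
The change stop → fricative matches the manner of the following /ʃ/, identifying this as manner assimilation.
Place and voice are unchanged, so the assimilation is partial, not total.
Checking the remaining alternations: /ʈ/ → [ʂ] before /v/ (stop → fricative, matching a fricative); /p/ → [ɸ] before /β/ (stop → fricative, matching a fricative) — only manner changes, and always toward the following segment.
The trigger is the following segment, so the direction is regressive (anticipatory).

regressive manner assimilation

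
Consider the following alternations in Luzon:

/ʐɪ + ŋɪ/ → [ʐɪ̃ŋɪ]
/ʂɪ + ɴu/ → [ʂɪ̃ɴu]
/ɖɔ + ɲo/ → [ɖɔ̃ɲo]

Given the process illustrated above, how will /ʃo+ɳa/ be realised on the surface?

[ʃõɳa]

The data show regressive nasality assimilation (vowel nasalisation): /ɪ/ → [ɪ̃] before /ŋ/; /ɪ/ → [ɪ̃] before /ɴ/; /ɔ/ → [ɔ̃] before /ɲ/ — a vowel is nasalised by an immediately following nasal consonant.
/o/ sits next to the nasal /ɳ/ and is therefore nasalised to [õ].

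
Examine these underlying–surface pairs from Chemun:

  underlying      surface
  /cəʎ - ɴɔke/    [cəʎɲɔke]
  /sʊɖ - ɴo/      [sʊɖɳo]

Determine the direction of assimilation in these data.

Underlying /ɴ/ is realised as [ɲ] next to /ʎ/; /ʎ/ itself does not change.
The change uvular → palatal matches the place of the preceding /ʎ/, identifying this as place assimilation.
Checking the remaining alternation: /ɴ/ → [ɳ] after /ɖ/ (uvular → retroflex, matching retroflex) — only place changes, and always toward the preceding segment.
Since the segment that changes follows the conditioning segment, the assimilation is progressive.

progressive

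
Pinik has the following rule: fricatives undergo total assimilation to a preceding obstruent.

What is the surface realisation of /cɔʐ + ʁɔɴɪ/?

[cɔʐʐɔɴɪ]

/ʁ/ is the segment targeted by the rule; it sits immediately after /ʐ/, so it assimilates completely and surfaces as [ʐ].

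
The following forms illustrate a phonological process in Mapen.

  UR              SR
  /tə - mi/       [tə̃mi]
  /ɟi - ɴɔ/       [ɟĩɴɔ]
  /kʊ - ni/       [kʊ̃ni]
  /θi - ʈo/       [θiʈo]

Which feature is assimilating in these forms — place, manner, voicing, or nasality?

The vowel /ə/ surfaces as nasalised [ə̃] next to the following nasal /m/ — it has acquired the [+nasal] feature of its neighbour.
Likewise in the remaining data: /i/ → [ĩ] before /ɴ/; /ʊ/ → [ʊ̃] before /n/ — each time a vowel is nasalised next to a following nasal.
No change occurs in [θiʈo] because the vowel at the boundary is adjacent to an oral consonant, not a nasal (/i/ next to /ʈ/).

nasality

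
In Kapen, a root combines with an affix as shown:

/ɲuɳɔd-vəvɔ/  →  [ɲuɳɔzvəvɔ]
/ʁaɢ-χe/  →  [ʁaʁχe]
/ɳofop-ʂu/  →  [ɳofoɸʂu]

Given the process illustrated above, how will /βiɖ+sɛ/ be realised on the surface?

[βiʐsɛ]

The data show regressive manner assimilation: /d/ → [z] before /v/; /ɢ/ → [ʁ] before /χ/; /p/ → [ɸ] before /ʂ/. In each pair only manner changes, matching the following consonant, while place and voice stay constant.
The rule targets /ɖ/ (voiced retroflex stop), which sits before the trigger /s/ (fricative).
Changing only its manner to fricative gives [ʐ] — the voiced retroflex fricative.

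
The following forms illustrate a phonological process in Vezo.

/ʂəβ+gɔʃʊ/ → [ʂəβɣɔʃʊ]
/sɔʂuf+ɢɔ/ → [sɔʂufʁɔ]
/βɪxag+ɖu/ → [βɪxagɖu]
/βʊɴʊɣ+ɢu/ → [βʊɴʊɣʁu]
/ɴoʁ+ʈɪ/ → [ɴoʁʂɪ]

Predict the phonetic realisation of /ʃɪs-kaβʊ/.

The data show progressive manner assimilation: /g/ → [ɣ] after /β/; /ɢ/ → [ʁ] after /f/; /ɢ/ → [ʁ] after /ɣ/; /ʈ/ → [ʂ] after /ʁ/. In each pair only manner changes, matching the preceding consonant, while place and voice stay constant.
No alternation appears in [βɪxagɖu]: there the adjacent consonants already agree in manner (/ɖ/ and /g/ are both stops), so this form is consistent with the same rule.
The rule targets /k/ (voiceless velar stop), which sits after the trigger /s/ (fricative).
The voiceless velar fricative is [x], so /k/ → [x].

[ʃɪsxaβʊ]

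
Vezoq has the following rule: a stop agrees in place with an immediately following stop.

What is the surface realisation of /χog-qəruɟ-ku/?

The rule targets /g/ (voiced velar stop), which sits before the trigger /q/ (uvular).
Changing only its place to uvular gives [ɢ] — the voiced uvular stop.
The same rule applies at the second boundary: /ɟ/ → [g] next to /k/.

[χoɢqərugku]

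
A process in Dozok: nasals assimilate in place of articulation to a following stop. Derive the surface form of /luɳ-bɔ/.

[lumbɔ]

/ɳ/ is a voiced retroflex nasal. The following trigger /b/ is bilabial, so /ɳ/ must become bilabial as well.
The voiced bilabial nasal is [m], so /ɳ/ → [m].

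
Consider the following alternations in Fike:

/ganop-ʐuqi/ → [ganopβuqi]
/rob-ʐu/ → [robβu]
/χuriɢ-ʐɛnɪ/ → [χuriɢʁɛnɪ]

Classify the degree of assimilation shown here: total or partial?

partial assimilation

Comparing underlying and surface forms, /ʐ/ → [β] is the alternation; the neighbouring /p/ is constant.
The change retroflex → bilabial matches the place of the preceding /p/, identifying this as place assimilation.
Manner and voice are unchanged, so the assimilation is partial, not total.
The same holds elsewhere in the data: /ʐ/ → [β] after /b/ (retroflex → bilabial, matching bilabial); /ʐ/ → [ʁ] after /ɢ/ (retroflex → uvular, matching uvular) — only place changes, and always toward the preceding segment.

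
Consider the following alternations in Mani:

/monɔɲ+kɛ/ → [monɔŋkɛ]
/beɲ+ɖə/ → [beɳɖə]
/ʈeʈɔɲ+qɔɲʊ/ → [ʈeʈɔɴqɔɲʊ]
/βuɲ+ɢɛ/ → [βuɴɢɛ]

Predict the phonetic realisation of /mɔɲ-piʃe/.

[mɔmpiʃe]

The data show regressive place assimilation: /ɲ/ → [ŋ] before /k/; /ɲ/ → [ɳ] before /ɖ/; /ɲ/ → [ɴ] before /q/; /ɲ/ → [ɴ] before /ɢ/. In each pair only place changes, matching the following consonant, while manner and voice stay constant.
The rule targets /ɲ/ (voiced palatal nasal), which sits before the trigger /p/ (bilabial).
A voiced bilabial nasal is [m], so the surface segment is [m].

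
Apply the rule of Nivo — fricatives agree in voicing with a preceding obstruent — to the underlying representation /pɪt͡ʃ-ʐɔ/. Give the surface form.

/ʐ/ is a voiced retroflex fricative. The preceding trigger /t͡ʃ/ is voiceless, so /ʐ/ must become voiceless as well.
Changing only its voicing to voiceless gives [ʂ] — the voiceless retroflex fricative.

[pɪt͡ʃʂɔ]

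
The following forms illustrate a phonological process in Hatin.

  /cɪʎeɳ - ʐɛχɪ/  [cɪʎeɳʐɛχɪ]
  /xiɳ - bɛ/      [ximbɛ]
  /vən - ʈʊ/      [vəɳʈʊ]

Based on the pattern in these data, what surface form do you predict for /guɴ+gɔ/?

[guŋgɔ]

The data show regressive place assimilation: /ɳ/ → [m] before /b/; /n/ → [ɳ] before /ʈ/. In each pair only place changes, matching the following consonant, while manner and voice stay constant.
No alternation appears in [cɪʎeɳʐɛχɪ]: there the adjacent consonants already agree in place (/ɳ/ and /ʐ/ are both retroflex), so this form is consistent with the same rule.
/ɴ/ is a voiced uvular nasal. The following trigger /g/ is velar, so /ɴ/ must become velar as well.
Changing only its place to velar gives [ŋ] — the voiced velar nasal.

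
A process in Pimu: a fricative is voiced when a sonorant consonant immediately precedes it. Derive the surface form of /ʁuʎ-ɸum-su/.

/ɸ/ is a voiceless bilabial fricative. The preceding trigger /ʎ/ is voiced, so /ɸ/ must become voiced as well.
A voiced bilabial fricative is [β], so the surface segment is [β].
At the second juncture, /s/ likewise becomes [z] adjacent to /m/.

[ʁuʎβumzu]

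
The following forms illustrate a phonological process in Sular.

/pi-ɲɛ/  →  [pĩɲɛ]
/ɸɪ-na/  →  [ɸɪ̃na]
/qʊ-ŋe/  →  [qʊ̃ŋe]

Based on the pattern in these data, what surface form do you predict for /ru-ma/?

[rũma]

The data show regressive nasality assimilation (vowel nasalisation): /i/ → [ĩ] before /ɲ/; /ɪ/ → [ɪ̃] before /n/; /ʊ/ → [ʊ̃] before /ŋ/ — a vowel is nasalised by an immediately following nasal consonant.
The vowel /u/ is adjacent to the following nasal /m/, so it acquires [+nasal] and surfaces as [ũ].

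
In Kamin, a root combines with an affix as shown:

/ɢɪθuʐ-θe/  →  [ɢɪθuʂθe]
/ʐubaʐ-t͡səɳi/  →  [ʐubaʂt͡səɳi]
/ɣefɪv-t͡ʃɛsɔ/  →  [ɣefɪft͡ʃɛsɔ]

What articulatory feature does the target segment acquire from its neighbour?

Comparing underlying and surface forms, /ʐ/ → [ʂ] is the alternation; the neighbouring /θ/ is constant.
The change voiced → voiceless matches the voicing of the following /θ/, identifying this as voicing assimilation.
Checking the remaining alternations: /ʐ/ → [ʂ] before /t͡s/ (voiced → voiceless, matching voiceless); /v/ → [f] before /t͡ʃ/ (voiced → voiceless, matching voiceless) — only voicing changes, and always toward the following segment.

voicing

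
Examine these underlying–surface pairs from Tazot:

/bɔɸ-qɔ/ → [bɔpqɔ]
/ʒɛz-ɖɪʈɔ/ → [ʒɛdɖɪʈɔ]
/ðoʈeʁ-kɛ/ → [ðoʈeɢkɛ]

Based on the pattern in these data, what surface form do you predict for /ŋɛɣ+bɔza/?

The data show regressive manner assimilation: /ɸ/ → [p] before /q/; /z/ → [d] before /ɖ/; /ʁ/ → [ɢ] before /k/. In each pair only manner changes, matching the following consonant, while place and voice stay constant.
/ɣ/ is a voiced velar fricative. The following trigger /b/ is a stop, so /ɣ/ must become a stop as well.
A voiced velar stop is [g], so the surface segment is [g].

[ŋɛgbɔza]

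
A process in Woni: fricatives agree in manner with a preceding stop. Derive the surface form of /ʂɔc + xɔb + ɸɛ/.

The rule targets /x/ (voiceless velar fricative), which sits after the trigger /c/ (stop).
The voiceless velar stop is [k], so /x/ → [k].
At the second juncture, /ɸ/ likewise becomes [p] adjacent to /b/.

[ʂɔckɔbpɛ]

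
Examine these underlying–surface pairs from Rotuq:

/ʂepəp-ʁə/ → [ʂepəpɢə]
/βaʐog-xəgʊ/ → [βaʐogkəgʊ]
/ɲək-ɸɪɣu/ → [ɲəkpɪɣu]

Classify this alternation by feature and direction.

Comparing underlying and surface forms, /ʁ/ → [ɢ] is the alternation; the neighbouring /p/ is constant.
/ʁ/ is a fricative while /p/ is a stop; the output [ɢ] is a stop, matching the trigger — so the feature that spreads is manner.
Place and voice are unchanged, so the assimilation is partial, not total.
The other alternating forms pattern the same way: /x/ → [k] after /g/ (fricative → stop, matching a stop); /ɸ/ → [p] after /k/ (fricative → stop, matching a stop) — only manner changes, and always toward the preceding segment.
The trigger is the preceding segment, so the direction is progressive (perseverative).

progressive manner assimilation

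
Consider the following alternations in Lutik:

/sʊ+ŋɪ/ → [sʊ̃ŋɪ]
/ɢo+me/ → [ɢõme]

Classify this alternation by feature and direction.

The vowel /ʊ/ surfaces as nasalised [ʊ̃] next to the following nasal /ŋ/ — it has acquired the [+nasal] feature of its neighbour.
The other form shows the same pattern: /o/ → [õ] before /m/ — each time a vowel is nasalised next to a following nasal.
Because the conditioning nasal is to the right of the vowel that changes, the process is regressive (anticipatory).

regressive nasality assimilation (vowel nasalisation)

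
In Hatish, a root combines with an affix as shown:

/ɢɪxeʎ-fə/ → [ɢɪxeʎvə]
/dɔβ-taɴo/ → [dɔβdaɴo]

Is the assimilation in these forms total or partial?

partial assimilation

The segment that alternates is /f/, which surfaces as [v] when adjacent to /ʎ/.
/f/ is voiceless while /ʎ/ is voiced; the output [v] is voiced, matching the trigger — so the feature that spreads is voicing.
Place and manner are unchanged, so the assimilation is partial, not total.
The same holds elsewhere in the data: /t/ → [d] after /β/ (voiceless → voiced, matching voiced) — only voicing changes, and always toward the preceding segment.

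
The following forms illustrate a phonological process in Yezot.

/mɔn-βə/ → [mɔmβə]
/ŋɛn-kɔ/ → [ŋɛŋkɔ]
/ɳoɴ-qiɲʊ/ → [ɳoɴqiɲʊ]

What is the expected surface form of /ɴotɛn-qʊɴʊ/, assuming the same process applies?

The data show regressive place assimilation: /n/ → [m] before /β/; /n/ → [ŋ] before /k/. In each pair only place changes, matching the following consonant, while manner and voice stay constant.
Nothing changes in [ɳoɴqiɲʊ]: there the adjacent consonants already agree in place (/ɴ/ and /q/ are both uvular), so this form is consistent with the same rule.
/n/ is a voiced alveolar nasal. The following trigger /q/ is uvular, so /n/ must become uvular as well.
A voiced uvular nasal is [ɴ], so the surface segment is [ɴ].

[ɴotɛɴqʊɴʊ]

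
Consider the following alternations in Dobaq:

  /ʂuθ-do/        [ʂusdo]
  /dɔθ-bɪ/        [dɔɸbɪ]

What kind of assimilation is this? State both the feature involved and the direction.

Underlying /θ/ is realised as [s] next to /d/; /d/ itself does not change.
The change dental → alveolar matches the place of the following /d/, identifying this as place assimilation.
Manner and voice are unchanged, so the assimilation is partial, not total.
The other alternating form patterns the same way: /θ/ → [ɸ] before /b/ (dental → bilabial, matching bilabial) — only place changes, and always toward the following segment.
The trigger is the following segment, so the direction is regressive (anticipatory).

regressive place assimilation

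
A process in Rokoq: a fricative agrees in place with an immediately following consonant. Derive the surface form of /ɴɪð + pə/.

[ɴɪβpə]

/ð/ is a voiced dental fricative. The following trigger /p/ is bilabial, so /ð/ must become bilabial as well.
The voiced bilabial fricative is [β], so /ð/ → [β].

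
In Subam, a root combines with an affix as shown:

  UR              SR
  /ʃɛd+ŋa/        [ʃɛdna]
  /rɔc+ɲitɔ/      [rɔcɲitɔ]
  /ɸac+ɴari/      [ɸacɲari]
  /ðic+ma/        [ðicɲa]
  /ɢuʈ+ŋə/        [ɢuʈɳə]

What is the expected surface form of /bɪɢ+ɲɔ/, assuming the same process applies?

The data show progressive place assimilation: /ŋ/ → [n] after /d/; /ɴ/ → [ɲ] after /c/; /m/ → [ɲ] after /c/; /ŋ/ → [ɳ] after /ʈ/. In each pair only place changes, matching the preceding consonant, while manner and voice stay constant.
Nothing changes in [rɔcɲitɔ]: there the adjacent consonants already agree in place (/ɲ/ and /c/ are both palatal), so this form is consistent with the same rule.
/ɲ/ is a voiced palatal nasal. The preceding trigger /ɢ/ is uvular, so /ɲ/ must become uvular as well.
A voiced uvular nasal is [ɴ], so the surface segment is [ɴ].

[bɪɢɴɔ]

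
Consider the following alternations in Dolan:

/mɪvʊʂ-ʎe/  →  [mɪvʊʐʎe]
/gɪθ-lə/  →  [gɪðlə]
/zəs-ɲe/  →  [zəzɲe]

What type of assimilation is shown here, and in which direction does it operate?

Underlying /ʂ/ is realised as [ʐ] next to /ʎ/; /ʎ/ itself does not change.
/ʂ/ is voiceless while /ʎ/ is voiced; the output [ʐ] is voiced, matching the trigger — so the feature that spreads is voicing.
Place and manner are unchanged, so the assimilation is partial, not total.
The same holds elsewhere in the data: /θ/ → [ð] before /l/ (voiceless → voiced, matching voiced); /s/ → [z] before /ɲ/ (voiceless → voiced, matching voiced) — only voicing changes, and always toward the following segment.
Since the segment that changes precedes the conditioning segment, the assimilation is regressive.

regressive voicing assimilation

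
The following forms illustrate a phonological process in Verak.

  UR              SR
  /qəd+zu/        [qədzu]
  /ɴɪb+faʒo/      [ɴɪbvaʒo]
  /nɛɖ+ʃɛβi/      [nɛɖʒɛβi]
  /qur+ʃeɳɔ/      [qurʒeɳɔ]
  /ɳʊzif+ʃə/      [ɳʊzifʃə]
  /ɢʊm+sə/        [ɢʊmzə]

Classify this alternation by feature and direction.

progressive voicing assimilation

The segment that alternates is /f/, which surfaces as [v] when adjacent to /b/.
The change voiceless → voiced matches the voicing of the preceding /b/, identifying this as voicing assimilation.
Place and manner are unchanged, so the assimilation is partial, not total.
The other alternating forms pattern the same way: /ʃ/ → [ʒ] after /ɖ/ (voiceless → voiced, matching voiced); /ʃ/ → [ʒ] after /r/ (voiceless → voiced, matching voiced); /s/ → [z] after /m/ (voiceless → voiced, matching voiced) — only voicing changes, and always toward the preceding segment.
No alternation appears in [qədzu], [ɳʊzifʃə]: there the adjacent consonants already agree in voicing (/z/ and /d/ are both voiced; /ʃ/ and /f/ are both voiceless), so these forms are consistent with the same rule.
Since the segment that changes follows the conditioning segment, the assimilation is progressive.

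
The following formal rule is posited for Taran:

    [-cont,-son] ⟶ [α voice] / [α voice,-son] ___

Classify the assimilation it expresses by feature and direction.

progressive voicing assimilation

The shared variable α links the value of [voice] on the target to the same value on the neighbouring segment, so voicing is the feature that assimilates.
Since the environment is written before the underscore, the trigger precedes the target; the direction is progressive.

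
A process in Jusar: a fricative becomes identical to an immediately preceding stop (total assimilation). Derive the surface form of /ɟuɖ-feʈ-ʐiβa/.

/f/ is the segment targeted by the rule; it sits immediately after /ɖ/, so it assimilates completely and surfaces as [ɖ].
The same rule applies at the second boundary: /ʐ/ → [ʈ] next to /ʈ/.

[ɟuɖɖeʈʈiβa]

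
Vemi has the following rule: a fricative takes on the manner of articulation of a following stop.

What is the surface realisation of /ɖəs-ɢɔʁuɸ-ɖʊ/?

[ɖətɢɔʁupɖʊ]

/s/ is a voiceless alveolar fricative. The following trigger /ɢ/ is a stop, so /s/ must become a stop as well.
Changing only its manner to stop gives [t] — the voiceless alveolar stop.
At the second juncture, /ɸ/ likewise becomes [p] adjacent to /ɖ/.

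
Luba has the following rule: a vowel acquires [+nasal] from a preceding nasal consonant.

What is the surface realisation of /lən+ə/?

[lənə̃]

The vowel /ə/ is adjacent to the preceding nasal /n/, so it acquires [+nasal] and surfaces as [ə̃].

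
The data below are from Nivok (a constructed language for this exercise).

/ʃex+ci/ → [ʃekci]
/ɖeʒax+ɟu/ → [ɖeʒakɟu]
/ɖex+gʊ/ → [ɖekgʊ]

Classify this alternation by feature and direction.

Underlying /x/ is realised as [k] next to /c/; /c/ itself does not change.
/x/ is a fricative while /c/ is a stop; the output [k] is a stop, matching the trigger — so the feature that spreads is manner.
Place and voice are unchanged, so the assimilation is partial, not total.
The other alternating forms pattern the same way: /x/ → [k] before /ɟ/ (fricative → stop, matching a stop); /x/ → [k] before /g/ (fricative → stop, matching a stop) — only manner changes, and always toward the following segment.
The trigger is the following segment, so the direction is regressive (anticipatory).

regressive manner assimilation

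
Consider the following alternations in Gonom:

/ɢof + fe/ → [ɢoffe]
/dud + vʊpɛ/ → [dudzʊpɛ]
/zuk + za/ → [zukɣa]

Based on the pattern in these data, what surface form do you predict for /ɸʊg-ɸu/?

[ɸʊgxu]

The data show progressive place assimilation: /v/ → [z] after /d/; /z/ → [ɣ] after /k/. In each pair only place changes, matching the preceding consonant, while manner and voice stay constant.
Nothing changes in [ɢoffe]: there the adjacent consonants already agree in place (/f/ and /f/ are both labiodental), so this form is consistent with the same rule.
/ɸ/ is a voiceless bilabial fricative. The preceding trigger /g/ is velar, so /ɸ/ must become velar as well.
A voiceless velar fricative is [x], so the surface segment is [x].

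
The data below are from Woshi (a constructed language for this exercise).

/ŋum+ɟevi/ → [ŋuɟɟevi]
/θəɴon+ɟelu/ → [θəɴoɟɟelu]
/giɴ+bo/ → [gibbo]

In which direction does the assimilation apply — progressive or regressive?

The segment that alternates is /m/, which surfaces as [ɟ] when adjacent to /ɟ/.
The output [ɟ] is identical to the trigger /ɟ/ — every feature (place, manner, voicing) has been copied — so this is total assimilation.
The other forms behave the same way: /n/ → [ɟ] before /ɟ/; /ɴ/ → [b] before /b/ — in each case the output is a copy of the following consonant.
The trigger is the following segment, so the direction is regressive (anticipatory).

regressive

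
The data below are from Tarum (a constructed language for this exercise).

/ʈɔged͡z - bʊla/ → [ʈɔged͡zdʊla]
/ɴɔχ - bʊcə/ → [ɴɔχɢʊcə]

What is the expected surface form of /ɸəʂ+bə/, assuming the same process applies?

[ɸəʂɖə]

The data show progressive place assimilation: /b/ → [d] after /d͡z/; /b/ → [ɢ] after /χ/. In each pair only place changes, matching the preceding consonant, while manner and voice stay constant.
/b/ is a voiced bilabial stop. The preceding trigger /ʂ/ is retroflex, so /b/ must become retroflex as well.
The voiced retroflex stop is [ɖ], so /b/ → [ɖ].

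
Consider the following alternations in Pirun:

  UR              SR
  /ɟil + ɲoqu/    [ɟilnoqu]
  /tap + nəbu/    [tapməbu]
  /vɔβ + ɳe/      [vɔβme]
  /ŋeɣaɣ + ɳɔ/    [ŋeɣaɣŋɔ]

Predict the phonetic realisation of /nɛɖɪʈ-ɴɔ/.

The data show progressive place assimilation: /ɲ/ → [n] after /l/; /n/ → [m] after /p/; /ɳ/ → [m] after /β/; /ɳ/ → [ŋ] after /ɣ/. In each pair only place changes, matching the preceding consonant, while manner and voice stay constant.
/ɴ/ is a voiced uvular nasal. The preceding trigger /ʈ/ is retroflex, so /ɴ/ must become retroflex as well.
Changing only its place to retroflex gives [ɳ] — the voiced retroflex nasal.

[nɛɖɪʈɳɔ]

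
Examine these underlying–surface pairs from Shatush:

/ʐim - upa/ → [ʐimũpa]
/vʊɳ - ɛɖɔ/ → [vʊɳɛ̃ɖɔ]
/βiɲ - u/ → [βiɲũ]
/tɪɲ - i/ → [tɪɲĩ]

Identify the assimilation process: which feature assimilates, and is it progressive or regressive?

The vowel /u/ surfaces as nasalised [ũ] next to the preceding nasal /m/ — it has acquired the [+nasal] feature of its neighbour.
The other forms show the same pattern: /ɛ/ → [ɛ̃] after /ɳ/; /u/ → [ũ] after /ɲ/; /i/ → [ĩ] after /ɲ/ — each time a vowel is nasalised next to a preceding nasal.
Because the conditioning nasal is to the left of the vowel that changes, the process is progressive (perseverative).

progressive nasality assimilation (vowel nasalisation)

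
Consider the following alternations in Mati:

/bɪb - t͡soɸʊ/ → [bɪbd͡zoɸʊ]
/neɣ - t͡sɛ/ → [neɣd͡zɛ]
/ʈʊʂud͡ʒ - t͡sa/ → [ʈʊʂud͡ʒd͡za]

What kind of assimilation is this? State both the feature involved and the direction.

Comparing underlying and surface forms, /t͡s/ → [d͡z] is the alternation; the neighbouring /b/ is constant.
The change voiceless → voiced matches the voicing of the preceding /b/, identifying this as voicing assimilation.
Place and manner are unchanged, so the assimilation is partial, not total.
Checking the remaining alternations: /t͡s/ → [d͡z] after /ɣ/ (voiceless → voiced, matching voiced); /t͡s/ → [d͡z] after /d͡ʒ/ (voiceless → voiced, matching voiced) — only voicing changes, and always toward the preceding segment.
Since the segment that changes follows the conditioning segment, the assimilation is progressive.

progressive voicing assimilation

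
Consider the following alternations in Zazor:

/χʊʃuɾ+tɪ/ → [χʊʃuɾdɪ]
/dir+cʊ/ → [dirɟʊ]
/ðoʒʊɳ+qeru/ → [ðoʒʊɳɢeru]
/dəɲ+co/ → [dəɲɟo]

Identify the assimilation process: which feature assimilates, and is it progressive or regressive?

progressive voicing assimilation

Comparing underlying and surface forms, /t/ → [d] is the alternation; the neighbouring /ɾ/ is constant.
The change voiceless → voiced matches the voicing of the preceding /ɾ/, identifying this as voicing assimilation.
Place and manner are unchanged, so the assimilation is partial, not total.
The same holds elsewhere in the data: /c/ → [ɟ] after /r/ (voiceless → voiced, matching voiced); /q/ → [ɢ] after /ɳ/ (voiceless → voiced, matching voiced); /c/ → [ɟ] after /ɲ/ (voiceless → voiced, matching voiced) — only voicing changes, and always toward the preceding segment.
The trigger is the preceding segment, so the direction is progressive (perseverative).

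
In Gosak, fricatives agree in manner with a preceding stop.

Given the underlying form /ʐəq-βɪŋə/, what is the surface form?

The rule targets /β/ (voiced bilabial fricative), which sits after the trigger /q/ (stop).
The voiced bilabial stop is [b], so /β/ → [b].

[ʐəqbɪŋə]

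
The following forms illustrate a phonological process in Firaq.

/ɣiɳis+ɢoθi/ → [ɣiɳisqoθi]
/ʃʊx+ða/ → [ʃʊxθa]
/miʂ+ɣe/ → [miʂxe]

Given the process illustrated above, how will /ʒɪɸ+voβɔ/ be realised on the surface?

[ʒɪɸfoβɔ]

The data show progressive voicing assimilation: /ɢ/ → [q] after /s/; /ð/ → [θ] after /x/; /ɣ/ → [x] after /ʂ/. In each pair only voicing changes, matching the preceding consonant, while place and manner stay constant.
/v/ is a voiced labiodental fricative. The preceding trigger /ɸ/ is voiceless, so /v/ must become voiceless as well.
A voiceless labiodental fricative is [f], so the surface segment is [f].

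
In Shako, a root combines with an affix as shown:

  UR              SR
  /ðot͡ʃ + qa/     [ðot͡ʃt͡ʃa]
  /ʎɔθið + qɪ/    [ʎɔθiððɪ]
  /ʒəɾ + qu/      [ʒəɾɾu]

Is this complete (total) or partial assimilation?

Comparing underlying and surface forms, /q/ → [t͡ʃ] is the alternation; the neighbouring /t͡ʃ/ is constant.
The output [t͡ʃ] is identical to the trigger /t͡ʃ/ — every feature (place, manner, voicing) has been copied — so this is total assimilation.
The remaining alternations confirm this: /q/ → [ð] after /ð/; /q/ → [ɾ] after /ɾ/ — in each case the output is a copy of the preceding consonant.

total assimilation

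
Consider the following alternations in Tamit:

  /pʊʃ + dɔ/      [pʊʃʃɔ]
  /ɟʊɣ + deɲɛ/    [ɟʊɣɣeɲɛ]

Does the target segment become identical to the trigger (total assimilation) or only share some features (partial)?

The segment that alternates is /d/, which surfaces as [ʃ] when adjacent to /ʃ/.
The output [ʃ] is identical to the trigger /ʃ/ — every feature (place, manner, voicing) has been copied — so this is total assimilation.
The remaining alternation confirms this: /d/ → [ɣ] after /ɣ/ — in each case the output is a copy of the preceding consonant.

total assimilation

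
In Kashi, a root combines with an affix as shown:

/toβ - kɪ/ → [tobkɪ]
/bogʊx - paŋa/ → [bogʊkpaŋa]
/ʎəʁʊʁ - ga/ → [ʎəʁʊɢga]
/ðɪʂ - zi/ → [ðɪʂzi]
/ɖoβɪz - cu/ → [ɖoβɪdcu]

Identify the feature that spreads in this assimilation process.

Underlying /β/ is realised as [b] next to /k/; /k/ itself does not change.
The change fricative → stop matches the manner of the following /k/, identifying this as manner assimilation.
The same holds elsewhere in the data: /x/ → [k] before /p/ (fricative → stop, matching a stop); /ʁ/ → [ɢ] before /g/ (fricative → stop, matching a stop); /z/ → [d] before /c/ (fricative → stop, matching a stop) — only manner changes, and always toward the following segment.
No alternation appears in [ðɪʂzi]: there the adjacent consonants already agree in manner (/ʂ/ and /z/ are both fricatives), so this form is consistent with the same rule.

manner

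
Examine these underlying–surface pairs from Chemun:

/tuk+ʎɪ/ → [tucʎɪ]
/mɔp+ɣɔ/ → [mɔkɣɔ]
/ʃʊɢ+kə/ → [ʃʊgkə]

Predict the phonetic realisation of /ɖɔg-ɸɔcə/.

The data show regressive place assimilation: /k/ → [c] before /ʎ/; /p/ → [k] before /ɣ/; /ɢ/ → [g] before /k/. In each pair only place changes, matching the following consonant, while manner and voice stay constant.
The rule targets /g/ (voiced velar stop), which sits before the trigger /ɸ/ (bilabial).
The voiced bilabial stop is [b], so /g/ → [b].

[ɖɔbɸɔcə]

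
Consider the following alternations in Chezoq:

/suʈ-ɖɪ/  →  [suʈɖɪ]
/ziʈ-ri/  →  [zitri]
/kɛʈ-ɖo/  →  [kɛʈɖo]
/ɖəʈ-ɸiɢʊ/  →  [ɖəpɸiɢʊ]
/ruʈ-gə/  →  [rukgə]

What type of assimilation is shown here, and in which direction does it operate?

regressive place assimilation

Underlying /ʈ/ is realised as [t] next to /r/; /r/ itself does not change.
The change retroflex → alveolar matches the place of the following /r/, identifying this as place assimilation.
Manner and voice are unchanged, so the assimilation is partial, not total.
The other alternating forms pattern the same way: /ʈ/ → [p] before /ɸ/ (retroflex → bilabial, matching bilabial); /ʈ/ → [k] before /g/ (retroflex → velar, matching velar) — only place changes, and always toward the following segment.
Nothing changes in [suʈɖɪ], [kɛʈɖo]: there the adjacent consonants already agree in place (/ʈ/ and /ɖ/ are both retroflex; /ʈ/ and /ɖ/ are both retroflex), so these forms are consistent with the same rule.
Since the segment that changes precedes the conditioning segment, the assimilation is regressive.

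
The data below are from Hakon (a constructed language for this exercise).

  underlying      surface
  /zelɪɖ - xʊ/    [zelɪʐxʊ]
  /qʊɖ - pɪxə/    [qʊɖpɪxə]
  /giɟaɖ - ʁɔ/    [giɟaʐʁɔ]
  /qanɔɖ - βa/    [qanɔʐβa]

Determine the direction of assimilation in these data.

Underlying /ɖ/ is realised as [ʐ] next to /x/; /x/ itself does not change.
The change stop → fricative matches the manner of the following /x/, identifying this as manner assimilation.
Checking the remaining alternations: /ɖ/ → [ʐ] before /ʁ/ (stop → fricative, matching a fricative); /ɖ/ → [ʐ] before /β/ (stop → fricative, matching a fricative) — only manner changes, and always toward the following segment.
No alternation appears in [qʊɖpɪxə]: there the adjacent consonants already agree in manner (/ɖ/ and /p/ are both stops), so this form is consistent with the same rule.
The trigger is the following segment, so the direction is regressive (anticipatory).

regressive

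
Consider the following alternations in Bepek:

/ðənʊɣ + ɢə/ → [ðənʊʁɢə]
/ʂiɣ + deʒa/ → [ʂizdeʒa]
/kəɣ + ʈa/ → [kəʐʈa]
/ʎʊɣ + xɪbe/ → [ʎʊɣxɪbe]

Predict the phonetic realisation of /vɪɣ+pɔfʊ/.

The data show regressive place assimilation: /ɣ/ → [ʁ] before /ɢ/; /ɣ/ → [z] before /d/; /ɣ/ → [ʐ] before /ʈ/. In each pair only place changes, matching the following consonant, while manner and voice stay constant.
No alternation appears in [ʎʊɣxɪbe]: there the adjacent consonants already agree in place (/ɣ/ and /x/ are both velar), so this form is consistent with the same rule.
The rule targets /ɣ/ (voiced velar fricative), which sits before the trigger /p/ (bilabial).
A voiced bilabial fricative is [β], so the surface segment is [β].

[vɪβpɔfʊ]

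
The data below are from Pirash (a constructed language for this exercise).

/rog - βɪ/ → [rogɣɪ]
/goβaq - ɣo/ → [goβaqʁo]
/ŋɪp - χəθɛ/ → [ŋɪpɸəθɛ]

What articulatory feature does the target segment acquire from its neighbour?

place

Underlying /β/ is realised as [ɣ] next to /g/; /g/ itself does not change.
The change bilabial → velar matches the place of the preceding /g/, identifying this as place assimilation.
The other alternating forms pattern the same way: /ɣ/ → [ʁ] after /q/ (velar → uvular, matching uvular); /χ/ → [ɸ] after /p/ (uvular → bilabial, matching bilabial) — only place changes, and always toward the preceding segment.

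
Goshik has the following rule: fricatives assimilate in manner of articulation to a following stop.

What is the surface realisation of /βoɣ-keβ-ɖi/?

The rule targets /ɣ/ (voiced velar fricative), which sits before the trigger /k/ (stop).
A voiced velar stop is [g], so the surface segment is [g].
The same rule applies at the second boundary: /β/ → [b] next to /ɖ/.

[βogkebɖi]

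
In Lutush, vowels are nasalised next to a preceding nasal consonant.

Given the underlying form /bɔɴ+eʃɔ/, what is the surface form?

[bɔɴẽʃɔ]

The vowel /e/ is adjacent to the preceding nasal /ɴ/, so it acquires [+nasal] and surfaces as [ẽ].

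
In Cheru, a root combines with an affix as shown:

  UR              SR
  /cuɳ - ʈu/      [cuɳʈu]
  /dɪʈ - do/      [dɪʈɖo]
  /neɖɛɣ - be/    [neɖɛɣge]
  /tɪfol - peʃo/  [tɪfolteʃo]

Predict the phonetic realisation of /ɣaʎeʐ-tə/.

[ɣaʎeʐʈə]

The data show progressive place assimilation: /d/ → [ɖ] after /ʈ/; /b/ → [g] after /ɣ/; /p/ → [t] after /l/. In each pair only place changes, matching the preceding consonant, while manner and voice stay constant.
Nothing changes in [cuɳʈu]: there the adjacent consonants already agree in place (/ʈ/ and /ɳ/ are both retroflex), so this form is consistent with the same rule.
The rule targets /t/ (voiceless alveolar stop), which sits after the trigger /ʐ/ (retroflex).
A voiceless retroflex stop is [ʈ], so the surface segment is [ʈ].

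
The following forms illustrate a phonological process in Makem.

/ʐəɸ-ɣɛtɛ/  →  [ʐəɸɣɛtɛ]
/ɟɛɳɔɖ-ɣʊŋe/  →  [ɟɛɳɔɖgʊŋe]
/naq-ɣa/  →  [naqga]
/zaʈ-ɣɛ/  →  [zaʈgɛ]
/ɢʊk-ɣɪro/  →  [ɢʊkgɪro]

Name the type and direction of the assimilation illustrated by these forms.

Comparing underlying and surface forms, /ɣ/ → [g] is the alternation; the neighbouring /ɖ/ is constant.
/ɣ/ is a fricative while /ɖ/ is a stop; the output [g] is a stop, matching the trigger — so the feature that spreads is manner.
Place and voice are unchanged, so the assimilation is partial, not total.
The same holds elsewhere in the data: /ɣ/ → [g] after /q/ (fricative → stop, matching a stop); /ɣ/ → [g] after /ʈ/ (fricative → stop, matching a stop); /ɣ/ → [g] after /k/ (fricative → stop, matching a stop) — only manner changes, and always toward the preceding segment.
No alternation appears in [ʐəɸɣɛtɛ]: there the adjacent consonants already agree in manner (/ɣ/ and /ɸ/ are both fricatives), so this form is consistent with the same rule.
Since the segment that changes follows the conditioning segment, the assimilation is progressive.

progressive manner assimilation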